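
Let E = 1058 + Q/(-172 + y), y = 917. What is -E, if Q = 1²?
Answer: -788211/745 ≈ -1058.0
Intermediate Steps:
Q = 1
E = 788211/745 (E = 1058 + 1/(-172 + 917) = 1058 + 1/745 = 788211/745 ≈ 1058.0)
-E = -1*788211/745 = -788211/745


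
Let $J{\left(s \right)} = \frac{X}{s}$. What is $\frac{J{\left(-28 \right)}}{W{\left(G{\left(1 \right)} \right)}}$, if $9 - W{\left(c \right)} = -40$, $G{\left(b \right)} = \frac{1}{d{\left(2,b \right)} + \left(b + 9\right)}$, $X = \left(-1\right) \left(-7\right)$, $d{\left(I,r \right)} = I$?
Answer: $- \frac{1}{196} \approx -0.005102$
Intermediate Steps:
$X = 7$
$G{\left(b \right)} = \frac{1}{11 + b}$ ($G{\left(b \right)} = \frac{1}{2 + \left(b + 9\right)} = \frac{1}{2 + \left(9 + b\right)} = \frac{1}{11 + b}$)
$W{\left(c \right)} = 49$ ($W{\left(c \right)} = 9 - -40 = 9 + 40 = 49$)
$J{\left(s \right)} = \frac{7}{s}$
$\frac{J{\left(-28 \right)}}{W{\left(G{\left(1 \right)} \right)}} = \frac{7 \frac{1}{-28}}{49} = 7 \left(- \frac{1}{28}\right) \frac{1}{49} = \left(- \frac{1}{4}\right) \frac{1}{49} = - \frac{1}{196}$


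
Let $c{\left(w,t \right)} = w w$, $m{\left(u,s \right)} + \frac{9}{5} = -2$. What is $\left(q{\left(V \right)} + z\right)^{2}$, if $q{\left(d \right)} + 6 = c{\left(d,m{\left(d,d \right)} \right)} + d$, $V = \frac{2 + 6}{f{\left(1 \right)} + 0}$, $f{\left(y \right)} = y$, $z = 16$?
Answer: $6724$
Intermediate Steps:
$m{\left(u,s \right)} = - \frac{19}{5}$ ($m{\left(u,s \right)} = - \frac{9}{5} - 2 = - \frac{19}{5}$)
$c{\left(w,t \right)} = w^{2}$
$V = 8$ ($V = \frac{2 + 6}{1 + 0} = \frac{8}{1} = 8 \cdot 1 = 8$)
$q{\left(d \right)} = -6 + d + d^{2}$ ($q{\left(d \right)} = -6 + \left(d^{2} + d\right) = -6 + \left(d + d^{2}\right) = -6 + d + d^{2}$)
$\left(q{\left(V \right)} + z\right)^{2} = \left(\left(-6 + 8 + 8^{2}\right) + 16\right)^{2} = \left(\left(-6 + 8 + 64\right) + 16\right)^{2} = \left(66 + 16\right)^{2} = 82^{2} = 6724$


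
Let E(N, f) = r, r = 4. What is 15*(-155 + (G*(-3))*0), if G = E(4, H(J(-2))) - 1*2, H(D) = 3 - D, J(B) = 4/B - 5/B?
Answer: -2325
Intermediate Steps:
J(B) = -1/B
E(N, f) = 4
G = 2 (G = 4 - 1*2 = 4 - 2 = 2)
15*(-155 + (G*(-3))*0) = 15*(-155 + (2*(-3))*0) = 15*(-155 - 6*0) = 15*(-155 + 0) = 15*(-155) = -2325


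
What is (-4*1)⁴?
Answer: 256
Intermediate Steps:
(-4*1)⁴ = (-4)⁴ = 256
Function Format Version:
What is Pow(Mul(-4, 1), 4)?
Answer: 256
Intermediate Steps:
Pow(Mul(-4, 1), 4) = Pow(-4, 4) = 256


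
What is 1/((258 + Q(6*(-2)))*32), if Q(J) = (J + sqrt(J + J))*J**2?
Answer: -245/14179008 - I*sqrt(6)/295396 ≈ -1.7279e-5 - 8.2922e-6*I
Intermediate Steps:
Q(J) = J**2*(J + sqrt(2)*sqrt(J)) (Q(J) = (J + sqrt(2*J))*J**2 = (J + sqrt(2)*sqrt(J))*J**2 = J**2*(J + sqrt(2)*sqrt(J)))
1/((258 + Q(6*(-2)))*32) = 1/((258 + ((6*(-2))**3 + sqrt(2)*(6*(-2))**(5/2)))*32) = 1/((258 + ((-12)**3 + sqrt(2)*(-12)**(5/2)))*32) = 1/((258 + (-1728 + sqrt(2)*(288*I*sqrt(3))))*32) = 1/((258 + (-1728 + 288*I*sqrt(6)))*32) = 1/((-1470 + 288*I*sqrt(6))*32) = 1/(-47040 + 9216*I*sqrt(6))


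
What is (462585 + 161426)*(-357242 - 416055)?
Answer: -482545834267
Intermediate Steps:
(462585 + 161426)*(-357242 - 416055) = 624011*(-773297) = -482545834267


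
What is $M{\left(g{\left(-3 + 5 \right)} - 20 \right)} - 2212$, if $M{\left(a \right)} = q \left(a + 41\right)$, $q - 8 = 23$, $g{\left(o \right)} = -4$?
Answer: $-1685$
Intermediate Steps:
$q = 31$ ($q = 8 + 23 = 31$)
$M{\left(a \right)} = 1271 + 31 a$ ($M{\left(a \right)} = 31 \left(a + 41\right) = 31 \left(41 + a\right) = 1271 + 31 a$)
$M{\left(g{\left(-3 + 5 \right)} - 20 \right)} - 2212 = \left(1271 + 31 \left(-4 - 20\right)\right) - 2212 = \left(1271 + 31 \left(-24\right)\right) - 2212 = \left(1271 - 744\right) - 2212 = 527 - 2212 = -1685$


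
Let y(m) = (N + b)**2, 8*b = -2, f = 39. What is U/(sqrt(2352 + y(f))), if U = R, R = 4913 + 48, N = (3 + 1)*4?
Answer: 19844*sqrt(849)/5943 ≈ 97.292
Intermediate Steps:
N = 16 (N = 4*4 = 16)
b = -1/4 (b = (1/8)*(-2) = -1/4 ≈ -0.25000)
y(m) = 3969/16 (y(m) = (16 - 1/4)**2 = (63/4)**2 = 3969/16)
R = 4961
U = 4961
U/(sqrt(2352 + y(f))) = 4961/(sqrt(2352 + 3969/16)) = 4961/(sqrt(41601/16)) = 4961/((7*sqrt(849)/4)) = 4961*(4*sqrt(849)/5943) = 19844*sqrt(849)/5943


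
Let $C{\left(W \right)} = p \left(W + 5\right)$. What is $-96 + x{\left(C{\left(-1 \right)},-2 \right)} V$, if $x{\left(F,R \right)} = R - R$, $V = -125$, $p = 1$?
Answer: $-96$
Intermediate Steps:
$C{\left(W \right)} = 5 + W$ ($C{\left(W \right)} = 1 \left(W + 5\right) = 1 \left(5 + W\right) = 5 + W$)
$x{\left(F,R \right)} = 0$
$-96 + x{\left(C{\left(-1 \right)},-2 \right)} V = -96 + 0 \left(-125\right) = -96 + 0 = -96$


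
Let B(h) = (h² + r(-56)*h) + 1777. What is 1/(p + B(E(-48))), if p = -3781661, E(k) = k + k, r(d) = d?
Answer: -1/3765292 ≈ -2.6558e-7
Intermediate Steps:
E(k) = 2*k
B(h) = 1777 + h² - 56*h (B(h) = (h² - 56*h) + 1777 = 1777 + h² - 56*h)
1/(p + B(E(-48))) = 1/(-3781661 + (1777 + (2*(-48))² - 112*(-48))) = 1/(-3781661 + (1777 + (-96)² - 56*(-96))) = 1/(-3781661 + (1777 + 9216 + 5376)) = 1/(-3781661 + 16369) = 1/(-3765292) = -1/3765292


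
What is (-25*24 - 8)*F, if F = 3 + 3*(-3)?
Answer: 3648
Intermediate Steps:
F = -6 (F = 3 - 9 = -6)
(-25*24 - 8)*F = (-25*24 - 8)*(-6) = (-600 - 8)*(-6) = -608*(-6) = 3648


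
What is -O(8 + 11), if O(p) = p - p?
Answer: 0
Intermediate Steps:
O(p) = 0
-O(8 + 11) = -1*0 = 0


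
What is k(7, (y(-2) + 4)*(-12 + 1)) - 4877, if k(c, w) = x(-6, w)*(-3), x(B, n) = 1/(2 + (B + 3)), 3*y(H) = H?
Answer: -4874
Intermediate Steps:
y(H) = H/3
x(B, n) = 1/(5 + B) (x(B, n) = 1/(2 + (3 + B)) = 1/(5 + B))
k(c, w) = 3 (k(c, w) = -3/(5 - 6) = -3/(-1) = -1*(-3) = 3)
k(7, (y(-2) + 4)*(-12 + 1)) - 4877 = 3 - 4877 = -4874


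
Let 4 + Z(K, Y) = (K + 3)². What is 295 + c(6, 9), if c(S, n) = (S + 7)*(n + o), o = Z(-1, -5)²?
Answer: 412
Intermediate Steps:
Z(K, Y) = -4 + (3 + K)² (Z(K, Y) = -4 + (K + 3)² = -4 + (3 + K)²)
o = 0 (o = (-4 + (3 - 1)²)² = (-4 + 2²)² = (-4 + 4)² = 0² = 0)
c(S, n) = n*(7 + S) (c(S, n) = (S + 7)*(n + 0) = (7 + S)*n = n*(7 + S))
295 + c(6, 9) = 295 + 9*(7 + 6) = 295 + 9*13 = 295 + 117 = 412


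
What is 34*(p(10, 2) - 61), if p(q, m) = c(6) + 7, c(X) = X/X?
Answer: -1802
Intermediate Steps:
c(X) = 1
p(q, m) = 8 (p(q, m) = 1 + 7 = 8)
34*(p(10, 2) - 61) = 34*(8 - 61) = 34*(-53) = -1802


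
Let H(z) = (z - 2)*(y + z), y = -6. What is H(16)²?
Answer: 19600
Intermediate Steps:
H(z) = (-6 + z)*(-2 + z) (H(z) = (z - 2)*(-6 + z) = (-2 + z)*(-6 + z) = (-6 + z)*(-2 + z))
H(16)² = (12 + 16² - 8*16)² = (12 + 256 - 128)² = 140² = 19600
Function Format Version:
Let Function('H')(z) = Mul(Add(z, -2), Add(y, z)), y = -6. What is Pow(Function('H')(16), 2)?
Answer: 19600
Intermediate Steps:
Function('H')(z) = Mul(Add(-6, z), Add(-2, z)) (Function('H')(z) = Mul(Add(z, -2), Add(-6, z)) = Mul(Add(-2, z), Add(-6, z)) = Mul(Add(-6, z), Add(-2, z)))
Pow(Function('H')(16), 2) = Pow(Add(12, Pow(16, 2), Mul(-8, 16)), 2) = Pow(Add(12, 256, -128), 2) = Pow(140, 2) = 19600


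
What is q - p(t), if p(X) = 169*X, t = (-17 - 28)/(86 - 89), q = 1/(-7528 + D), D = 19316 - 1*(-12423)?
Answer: -61374884/24211 ≈ -2535.0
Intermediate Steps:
D = 31739 (D = 19316 + 12423 = 31739)
q = 1/24211 (q = 1/(-7528 + 31739) = 1/24211 ≈ 4.1304e-5)
t = 15 (t = -45/(-3) = -45*(-⅓) = 15)
q - p(t) = 1/24211 - 169*15 = 1/24211 - 1*2535 = 1/24211 - 2535 = -61374884/24211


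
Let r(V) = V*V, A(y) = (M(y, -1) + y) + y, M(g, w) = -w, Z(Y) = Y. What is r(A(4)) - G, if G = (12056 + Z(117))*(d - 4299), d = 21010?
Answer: -203422922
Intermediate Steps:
A(y) = 1 + 2*y (A(y) = (-1*(-1) + y) + y = (1 + y) + y = 1 + 2*y)
r(V) = V**2
G = 203423003 (G = (12056 + 117)*(21010 - 4299) = 12173*16711 = 203423003)
r(A(4)) - G = (1 + 2*4)**2 - 1*203423003 = (1 + 8)**2 - 203423003 = 9**2 - 203423003 = 81 - 203423003 = -203422922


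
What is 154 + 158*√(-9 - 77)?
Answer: 154 + 158*I*√86 ≈ 154.0 + 1465.2*I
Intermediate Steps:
154 + 158*√(-9 - 77) = 154 + 158*√(-86) = 154 + 158*(I*√86) = 154 + 158*I*√86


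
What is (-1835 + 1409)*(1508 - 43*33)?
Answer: -37914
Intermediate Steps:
(-1835 + 1409)*(1508 - 43*33) = -426*(1508 - 1419) = -426*89 = -37914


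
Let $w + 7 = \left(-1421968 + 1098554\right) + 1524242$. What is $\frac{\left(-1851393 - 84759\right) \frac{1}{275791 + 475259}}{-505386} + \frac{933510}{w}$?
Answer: $\frac{9842635017946772}{12660994818263925} \approx 0.7774$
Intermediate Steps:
$w = 1200821$ ($w = -7 + \left(\left(-1421968 + 1098554\right) + 1524242\right) = -7 + \left(-323414 + 1524242\right) = -7 + 1200828 = 1200821$)
$\frac{\left(-1851393 - 84759\right) \frac{1}{275791 + 475259}}{-505386} + \frac{933510}{w} = \frac{\left(-1851393 - 84759\right) \frac{1}{275791 + 475259}}{-505386} + \frac{933510}{1200821} = - \frac{1936152}{751050} \left(- \frac{1}{505386}\right) + 933510 \cdot \frac{1}{1200821} = \left(-1936152\right) \frac{1}{751050} \left(- \frac{1}{505386}\right) + \frac{933510}{1200821} = \left(- \frac{107564}{41725}\right) \left(- \frac{1}{505386}\right) + \frac{933510}{1200821} = \frac{53782}{10543615425} + \frac{933510}{1200821} = \frac{9842635017946772}{12660994818263925}$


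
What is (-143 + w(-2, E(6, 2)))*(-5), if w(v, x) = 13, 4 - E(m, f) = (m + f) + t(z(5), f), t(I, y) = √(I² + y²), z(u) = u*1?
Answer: 650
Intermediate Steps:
z(u) = u
E(m, f) = 4 - f - m - √(25 + f²) (E(m, f) = 4 - ((m + f) + √(5² + f²)) = 4 - ((f + m) + √(25 + f²)) = 4 - (f + m + √(25 + f²)) = 4 + (-f - m - √(25 + f²)) = 4 - f - m - √(25 + f²))
(-143 + w(-2, E(6, 2)))*(-5) = (-143 + 13)*(-5) = -130*(-5) = 650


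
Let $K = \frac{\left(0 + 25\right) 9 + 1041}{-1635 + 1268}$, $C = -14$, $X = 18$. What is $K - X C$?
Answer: $\frac{91218}{367} \approx 248.55$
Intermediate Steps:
$K = - \frac{1266}{367}$ ($K = \frac{25 \cdot 9 + 1041}{-367} = \left(225 + 1041\right) \left(- \frac{1}{367}\right) = 1266 \left(- \frac{1}{367}\right) = - \frac{1266}{367} \approx -3.4496$)
$K - X C = - \frac{1266}{367} - 18 \left(-14\right) = - \frac{1266}{367} - -252 = - \frac{1266}{367} + 252 = \frac{91218}{367}$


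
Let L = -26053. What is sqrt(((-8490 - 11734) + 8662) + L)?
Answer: I*sqrt(37615) ≈ 193.95*I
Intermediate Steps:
sqrt(((-8490 - 11734) + 8662) + L) = sqrt(((-8490 - 11734) + 8662) - 26053) = sqrt((-20224 + 8662) - 26053) = sqrt(-11562 - 26053) = sqrt(-37615) = I*sqrt(37615)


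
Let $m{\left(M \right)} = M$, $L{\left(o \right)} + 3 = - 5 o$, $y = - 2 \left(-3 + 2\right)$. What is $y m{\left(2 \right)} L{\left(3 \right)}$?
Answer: $-72$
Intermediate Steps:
$y = 2$ ($y = \left(-2\right) \left(-1\right) = 2$)
$L{\left(o \right)} = -3 - 5 o$
$y m{\left(2 \right)} L{\left(3 \right)} = 2 \cdot 2 \left(-3 - 15\right) = 4 \left(-3 - 15\right) = 4 \left(-18\right) = -72$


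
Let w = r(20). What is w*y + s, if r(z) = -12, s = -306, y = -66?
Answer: 486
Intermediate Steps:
w = -12
w*y + s = -12*(-66) - 306 = 792 - 306 = 486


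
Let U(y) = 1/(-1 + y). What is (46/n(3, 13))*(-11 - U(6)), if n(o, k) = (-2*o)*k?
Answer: 1288/195 ≈ 6.6051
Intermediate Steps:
n(o, k) = -2*k*o
(46/n(3, 13))*(-11 - U(6)) = (46/((-2*13*3)))*(-11 - 1/(-1 + 6)) = (46/(-78))*(-11 - 1/5) = (46*(-1/78))*(-11 - 1*1/5) = -23*(-11 - 1/5)/39 = -23/39*(-56/5) = 1288/195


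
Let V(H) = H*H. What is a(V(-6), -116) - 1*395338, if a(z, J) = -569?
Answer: -395907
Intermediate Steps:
V(H) = H²
a(V(-6), -116) - 1*395338 = -569 - 1*395338 = -569 - 395338 = -395907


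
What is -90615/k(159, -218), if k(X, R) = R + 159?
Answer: 90615/59 ≈ 1535.8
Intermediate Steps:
k(X, R) = 159 + R
-90615/k(159, -218) = -90615/(159 - 218) = -90615/(-59) = -90615*(-1/59) = 90615/59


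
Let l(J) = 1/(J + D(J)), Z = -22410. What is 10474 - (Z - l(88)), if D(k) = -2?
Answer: 2828025/86 ≈ 32884.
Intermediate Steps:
l(J) = 1/(-2 + J) (l(J) = 1/(J - 2) = 1/(-2 + J))
10474 - (Z - l(88)) = 10474 - (-22410 - 1/(-2 + 88)) = 10474 - (-22410 - 1/86) = 10474 - 1*(-1927261/86) = 10474 + 1927261/86 = 2828025/86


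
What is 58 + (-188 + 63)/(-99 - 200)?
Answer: 17467/299 ≈ 58.418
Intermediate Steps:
58 + (-188 + 63)/(-99 - 200) = 58 - 125/(-299) = 58 - 125*(-1/299) = 58 + 125/299 = 17467/299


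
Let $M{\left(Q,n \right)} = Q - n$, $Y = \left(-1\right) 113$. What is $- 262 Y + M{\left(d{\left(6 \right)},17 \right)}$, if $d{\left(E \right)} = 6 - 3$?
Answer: $29592$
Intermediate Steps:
$d{\left(E \right)} = 3$ ($d{\left(E \right)} = 6 - 3 = 3$)
$Y = -113$
$- 262 Y + M{\left(d{\left(6 \right)},17 \right)} = \left(-262\right) \left(-113\right) + \left(3 - 17\right) = 29606 + \left(3 - 17\right) = 29606 - 14 = 29592$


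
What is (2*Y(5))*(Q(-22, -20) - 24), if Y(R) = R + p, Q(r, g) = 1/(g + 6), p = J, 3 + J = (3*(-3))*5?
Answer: 14491/7 ≈ 2070.1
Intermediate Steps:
J = -48 (J = -3 + (3*(-3))*5 = -3 - 9*5 = -3 - 45 = -48)
p = -48
Q(r, g) = 1/(6 + g)
Y(R) = -48 + R (Y(R) = R - 48 = -48 + R)
(2*Y(5))*(Q(-22, -20) - 24) = (2*(-48 + 5))*(1/(6 - 20) - 24) = (2*(-43))*(1/(-14) - 24) = -86*(-1/14 - 24) = -86*(-337/14) = 14491/7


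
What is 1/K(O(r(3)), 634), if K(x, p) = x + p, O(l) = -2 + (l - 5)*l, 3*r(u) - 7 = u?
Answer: 9/5638 ≈ 0.0015963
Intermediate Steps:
r(u) = 7/3 + u/3
O(l) = -2 + l*(-5 + l) (O(l) = -2 + (-5 + l)*l = -2 + l*(-5 + l))
K(x, p) = p + x
1/K(O(r(3)), 634) = 1/(634 + (-2 + (7/3 + (⅓)*3)² - 5*(7/3 + (⅓)*3))) = 1/(634 + (-2 + (7/3 + 1)² - 5*(7/3 + 1))) = 1/(634 + (-2 + (10/3)² - 5*10/3)) = 1/(634 + (-2 + 100/9 - 50/3)) = 1/(634 - 68/9) = 1/(5638/9) = 9/5638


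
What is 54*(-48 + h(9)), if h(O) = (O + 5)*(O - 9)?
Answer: -2592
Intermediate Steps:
h(O) = (-9 + O)*(5 + O) (h(O) = (5 + O)*(-9 + O) = (-9 + O)*(5 + O))
54*(-48 + h(9)) = 54*(-48 + (-45 + 9**2 - 4*9)) = 54*(-48 + (-45 + 81 - 36)) = 54*(-48 + 0) = 54*(-48) = -2592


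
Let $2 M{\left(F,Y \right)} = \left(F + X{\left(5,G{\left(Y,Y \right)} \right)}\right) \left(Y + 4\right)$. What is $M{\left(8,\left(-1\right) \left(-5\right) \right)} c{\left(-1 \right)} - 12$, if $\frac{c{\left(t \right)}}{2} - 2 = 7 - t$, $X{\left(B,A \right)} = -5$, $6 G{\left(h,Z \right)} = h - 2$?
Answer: $258$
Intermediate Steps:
$G{\left(h,Z \right)} = - \frac{1}{3} + \frac{h}{6}$ ($G{\left(h,Z \right)} = \frac{h - 2}{6} = \frac{-2 + h}{6} = - \frac{1}{3} + \frac{h}{6}$)
$c{\left(t \right)} = 18 - 2 t$ ($c{\left(t \right)} = 4 + 2 \left(7 - t\right) = 4 - \left(-14 + 2 t\right) = 18 - 2 t$)
$M{\left(F,Y \right)} = \frac{\left(-5 + F\right) \left(4 + Y\right)}{2}$ ($M{\left(F,Y \right)} = \frac{\left(F - 5\right) \left(Y + 4\right)}{2} = \frac{\left(-5 + F\right) \left(4 + Y\right)}{2}$)
$M{\left(8,\left(-1\right) \left(-5\right) \right)} c{\left(-1 \right)} - 12 = \left(-10 + 2 \cdot 8 - \frac{5 \left(\left(-1\right) \left(-5\right)\right)}{2} + \frac{1}{2} \cdot 8 \left(\left(-1\right) \left(-5\right)\right)\right) \left(18 - -2\right) - 12 = \left(-10 + 16 - \frac{25}{2} + \frac{1}{2} \cdot 8 \cdot 5\right) \left(18 + 2\right) - 12 = \left(-10 + 16 - \frac{25}{2} + 20\right) 20 - 12 = \frac{27}{2} \cdot 20 - 12 = 270 - 12 = 258$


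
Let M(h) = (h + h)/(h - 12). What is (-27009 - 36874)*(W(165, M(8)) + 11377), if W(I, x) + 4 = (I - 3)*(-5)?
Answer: -674796129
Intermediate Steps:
M(h) = 2*h/(-12 + h) (M(h) = (2*h)/(-12 + h) = 2*h/(-12 + h))
W(I, x) = 11 - 5*I (W(I, x) = -4 + (I - 3)*(-5) = -4 + (-3 + I)*(-5) = -4 + (15 - 5*I) = 11 - 5*I)
(-27009 - 36874)*(W(165, M(8)) + 11377) = (-27009 - 36874)*((11 - 5*165) + 11377) = -63883*((11 - 825) + 11377) = -63883*(-814 + 11377) = -63883*10563 = -674796129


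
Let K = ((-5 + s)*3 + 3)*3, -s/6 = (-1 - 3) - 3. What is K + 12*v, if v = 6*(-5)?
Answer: -18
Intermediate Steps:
s = 42 (s = -6*((-1 - 3) - 3) = -6*(-4 - 3) = -6*(-7) = 42)
v = -30
K = 342 (K = ((-5 + 42)*3 + 3)*3 = (37*3 + 3)*3 = (111 + 3)*3 = 114*3 = 342)
K + 12*v = 342 + 12*(-30) = 342 - 360 = -18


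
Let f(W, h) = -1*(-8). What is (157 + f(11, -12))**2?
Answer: 27225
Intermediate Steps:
f(W, h) = 8
(157 + f(11, -12))**2 = (157 + 8)**2 = 165**2 = 27225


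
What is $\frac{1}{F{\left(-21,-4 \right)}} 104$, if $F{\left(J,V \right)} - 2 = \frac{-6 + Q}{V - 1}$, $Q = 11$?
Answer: $104$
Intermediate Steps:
$F{\left(J,V \right)} = 2 + \frac{5}{-1 + V}$ ($F{\left(J,V \right)} = 2 + \frac{-6 + 11}{V - 1} = 2 + \frac{5}{-1 + V}$)
$\frac{1}{F{\left(-21,-4 \right)}} 104 = \frac{1}{\frac{1}{-1 - 4} \left(3 + 2 \left(-4\right)\right)} 104 = \frac{1}{\frac{1}{-5} \left(3 - 8\right)} 104 = \frac{1}{\left(- \frac{1}{5}\right) \left(-5\right)} 104 = 1^{-1} \cdot 104 = 1 \cdot 104 = 104$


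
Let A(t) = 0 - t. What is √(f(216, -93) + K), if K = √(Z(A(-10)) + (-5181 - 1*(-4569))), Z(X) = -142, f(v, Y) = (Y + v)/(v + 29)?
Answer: √(615 + 1225*I*√754)/35 ≈ 3.7394 + 3.6716*I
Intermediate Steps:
f(v, Y) = (Y + v)/(29 + v)
A(t) = -t
K = I*√754 (K = √(-142 + (-5181 - 1*(-4569))) = √(-142 + (-5181 + 4569)) = √(-142 - 612) = √(-754) = I*√754 ≈ 27.459*I)
√(f(216, -93) + K) = √((-93 + 216)/(29 + 216) + I*√754) = √(123/245 + I*√754)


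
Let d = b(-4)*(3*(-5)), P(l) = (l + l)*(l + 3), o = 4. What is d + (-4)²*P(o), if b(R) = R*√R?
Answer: 896 + 120*I ≈ 896.0 + 120.0*I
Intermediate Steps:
b(R) = R^(3/2)
P(l) = 2*l*(3 + l) (P(l) = (2*l)*(3 + l) = 2*l*(3 + l))
d = 120*I (d = (-4)^(3/2)*(3*(-5)) = -8*I*(-15) = 120*I ≈ 120.0*I)
d + (-4)²*P(o) = 120*I + (-4)²*(2*4*(3 + 4)) = 120*I + 16*(2*4*7) = 120*I + 16*56 = 120*I + 896 = 896 + 120*I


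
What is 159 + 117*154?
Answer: 18177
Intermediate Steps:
159 + 117*154 = 159 + 18018 = 18177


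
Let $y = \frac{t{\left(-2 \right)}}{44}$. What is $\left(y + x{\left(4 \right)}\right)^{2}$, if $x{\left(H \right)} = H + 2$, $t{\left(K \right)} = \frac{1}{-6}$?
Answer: $\frac{2505889}{69696} \approx 35.955$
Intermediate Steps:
$t{\left(K \right)} = - \frac{1}{6}$
$y = - \frac{1}{264}$ ($y = - \frac{1}{6 \cdot 44} = \left(- \frac{1}{6}\right) \frac{1}{44} = - \frac{1}{264} \approx -0.0037879$)
$x{\left(H \right)} = 2 + H$
$\left(y + x{\left(4 \right)}\right)^{2} = \left(- \frac{1}{264} + \left(2 + 4\right)\right)^{2} = \left(- \frac{1}{264} + 6\right)^{2} = \left(\frac{1583}{264}\right)^{2} = \frac{2505889}{69696}$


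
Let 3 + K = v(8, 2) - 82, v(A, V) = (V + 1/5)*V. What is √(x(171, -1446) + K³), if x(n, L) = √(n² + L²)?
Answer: √(-327254135 + 1875*√235573)/25 ≈ 722.6*I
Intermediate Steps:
v(A, V) = V*(⅕ + V) (v(A, V) = (V + ⅕)*V = (⅕ + V)*V = V*(⅕ + V))
x(n, L) = √(L² + n²)
K = -403/5 (K = -3 + (2*(⅕ + 2) - 82) = -3 + (2*(11/5) - 82) = -3 + (22/5 - 82) = -3 - 388/5 = -403/5 ≈ -80.600)
√(x(171, -1446) + K³) = √(√((-1446)² + 171²) + (-403/5)³) = √(√(2090916 + 29241) - 65450827/125) = √(√2120157 - 65450827/125) = √(3*√235573 - 65450827/125) = √(-65450827/125 + 3*√235573)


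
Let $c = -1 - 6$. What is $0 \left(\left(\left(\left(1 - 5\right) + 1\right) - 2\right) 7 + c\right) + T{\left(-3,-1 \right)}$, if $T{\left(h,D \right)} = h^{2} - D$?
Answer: $10$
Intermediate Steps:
$c = -7$ ($c = -1 - 6 = -7$)
$0 \left(\left(\left(\left(1 - 5\right) + 1\right) - 2\right) 7 + c\right) + T{\left(-3,-1 \right)} = 0 \left(\left(\left(\left(1 - 5\right) + 1\right) - 2\right) 7 - 7\right) - \left(-1 - \left(-3\right)^{2}\right) = 0 \left(\left(\left(-4 + 1\right) - 2\right) 7 - 7\right) + \left(9 + 1\right) = 0 \left(\left(-3 - 2\right) 7 - 7\right) + 10 = 0 \left(\left(-5\right) 7 - 7\right) + 10 = 0 \left(-35 - 7\right) + 10 = 0 \left(-42\right) + 10 = 0 + 10 = 10$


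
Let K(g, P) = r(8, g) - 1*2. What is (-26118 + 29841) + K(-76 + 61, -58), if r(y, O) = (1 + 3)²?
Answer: 3737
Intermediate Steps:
r(y, O) = 16 (r(y, O) = 4² = 16)
K(g, P) = 14 (K(g, P) = 16 - 1*2 = 16 - 2 = 14)
(-26118 + 29841) + K(-76 + 61, -58) = (-26118 + 29841) + 14 = 3723 + 14 = 3737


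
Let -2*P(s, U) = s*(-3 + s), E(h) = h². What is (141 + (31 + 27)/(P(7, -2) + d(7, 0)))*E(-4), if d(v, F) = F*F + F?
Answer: 15328/7 ≈ 2189.7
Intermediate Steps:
d(v, F) = F + F² (d(v, F) = F² + F = F + F²)
P(s, U) = -s*(-3 + s)/2
(141 + (31 + 27)/(P(7, -2) + d(7, 0)))*E(-4) = (141 + (31 + 27)/((½)*7*(3 - 1*7) + 0*(1 + 0)))*(-4)² = (141 + 58/((½)*7*(3 - 7) + 0*1))*16 = (141 + 58/((½)*7*(-4) + 0))*16 = (141 + 58/(-14 + 0))*16 = (141 + 58/(-14))*16 = (141 + 58*(-1/14))*16 = (141 - 29/7)*16 = (958/7)*16 = 15328/7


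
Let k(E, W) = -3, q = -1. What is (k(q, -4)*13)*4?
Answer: -156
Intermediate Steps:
(k(q, -4)*13)*4 = -3*13*4 = -39*4 = -156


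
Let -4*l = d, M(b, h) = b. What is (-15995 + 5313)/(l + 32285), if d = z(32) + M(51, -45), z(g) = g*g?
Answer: -6104/18295 ≈ -0.33364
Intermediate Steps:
z(g) = g**2
d = 1075 (d = 32**2 + 51 = 1024 + 51 = 1075)
l = -1075/4 (l = -1/4*1075 = -1075/4 ≈ -268.75)
(-15995 + 5313)/(l + 32285) = (-15995 + 5313)/(-1075/4 + 32285) = -10682/128065/4 = -10682*4/128065 = -6104/18295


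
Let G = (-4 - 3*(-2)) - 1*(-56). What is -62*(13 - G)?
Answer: 2790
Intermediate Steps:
G = 58 (G = (-4 + 6) + 56 = 2 + 56 = 58)
-62*(13 - G) = -62*(13 - 1*58) = -62*(13 - 58) = -62*(-45) = 2790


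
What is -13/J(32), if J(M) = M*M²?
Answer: -13/32768 ≈ -0.00039673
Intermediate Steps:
J(M) = M³
-13/J(32) = -13/(32³) = -13/32768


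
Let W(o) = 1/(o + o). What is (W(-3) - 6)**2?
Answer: 1369/36 ≈ 38.028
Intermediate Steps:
W(o) = 1/(2*o)
(W(-3) - 6)**2 = ((1/2)/(-3) - 6)**2 = ((1/2)*(-1/3) - 6)**2 = (-1/6 - 6)**2 = (-37/6)**2 = 1369/36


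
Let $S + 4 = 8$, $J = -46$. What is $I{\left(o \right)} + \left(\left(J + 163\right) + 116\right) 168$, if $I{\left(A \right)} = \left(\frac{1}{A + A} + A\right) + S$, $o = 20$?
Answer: $\frac{1566721}{40} \approx 39168.0$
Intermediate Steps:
$S = 4$ ($S = -4 + 8 = 4$)
$I{\left(A \right)} = 4 + A + \frac{1}{2 A}$ ($I{\left(A \right)} = \left(\frac{1}{A + A} + A\right) + 4 = \left(\frac{1}{2 A} + A\right) + 4 = \left(A + \frac{1}{2 A}\right) + 4 = 4 + A + \frac{1}{2 A}$)
$I{\left(o \right)} + \left(\left(J + 163\right) + 116\right) 168 = \left(4 + 20 + \frac{1}{2 \cdot 20}\right) + \left(\left(-46 + 163\right) + 116\right) 168 = \left(4 + 20 + \frac{1}{2} \cdot \frac{1}{20}\right) + \left(117 + 116\right) 168 = \left(4 + 20 + \frac{1}{40}\right) + 233 \cdot 168 = \frac{961}{40} + 39144 = \frac{1566721}{40}$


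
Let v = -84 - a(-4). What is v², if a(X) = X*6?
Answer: 3600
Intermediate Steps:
a(X) = 6*X
v = -60 (v = -84 - 6*(-4) = -84 - 1*(-24) = -84 + 24 = -60)
v² = (-60)² = 3600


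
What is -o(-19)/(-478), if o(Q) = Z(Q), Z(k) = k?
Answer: -19/478 ≈ -0.039749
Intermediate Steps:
o(Q) = Q
-o(-19)/(-478) = -1*(-19)/(-478) = 19*(-1/478) = -19/478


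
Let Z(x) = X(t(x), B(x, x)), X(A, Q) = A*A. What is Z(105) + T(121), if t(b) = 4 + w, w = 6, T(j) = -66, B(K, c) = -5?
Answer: 34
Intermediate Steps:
t(b) = 10 (t(b) = 4 + 6 = 10)
X(A, Q) = A²
Z(x) = 100 (Z(x) = 10² = 100)
Z(105) + T(121) = 100 - 66 = 34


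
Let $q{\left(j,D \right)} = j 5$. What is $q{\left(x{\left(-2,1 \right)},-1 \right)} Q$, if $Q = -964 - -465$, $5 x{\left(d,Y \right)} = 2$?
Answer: $-998$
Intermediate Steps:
$x{\left(d,Y \right)} = \frac{2}{5}$ ($x{\left(d,Y \right)} = \frac{1}{5} \cdot 2 = \frac{2}{5}$)
$q{\left(j,D \right)} = 5 j$
$Q = -499$ ($Q = -964 + 465 = -499$)
$q{\left(x{\left(-2,1 \right)},-1 \right)} Q = 5 \cdot \frac{2}{5} \left(-499\right) = 2 \left(-499\right) = -998$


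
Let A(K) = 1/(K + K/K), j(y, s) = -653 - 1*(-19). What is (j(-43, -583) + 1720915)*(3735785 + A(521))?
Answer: 1118228392845217/174 ≈ 6.4266e+12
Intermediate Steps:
j(y, s) = -634 (j(y, s) = -653 + 19 = -634)
A(K) = 1/(1 + K) (A(K) = 1/(K + 1) = 1/(1 + K))
(j(-43, -583) + 1720915)*(3735785 + A(521)) = (-634 + 1720915)*(3735785 + 1/(1 + 521)) = 1720281*(3735785 + 1/522) = 1720281*(1950079771/522) = 1118228392845217/174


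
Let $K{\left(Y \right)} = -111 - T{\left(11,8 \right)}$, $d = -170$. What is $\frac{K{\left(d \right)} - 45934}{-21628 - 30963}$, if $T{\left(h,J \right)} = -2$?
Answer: $\frac{46043}{52591} \approx 0.87549$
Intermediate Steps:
$K{\left(Y \right)} = -109$ ($K{\left(Y \right)} = -111 - -2 = -111 + 2 = -109$)
$\frac{K{\left(d \right)} - 45934}{-21628 - 30963} = \frac{-109 - 45934}{-21628 - 30963} = - \frac{46043}{-52591} = \left(-46043\right) \left(- \frac{1}{52591}\right) = \frac{46043}{52591}$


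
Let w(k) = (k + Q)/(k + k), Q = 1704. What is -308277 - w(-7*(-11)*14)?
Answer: -332323997/1078 ≈ -3.0828e+5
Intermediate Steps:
w(k) = (1704 + k)/(2*k) (w(k) = (k + 1704)/(k + k) = (1704 + k)/((2*k)) = (1704 + k)*(1/(2*k)) = (1704 + k)/(2*k))
-308277 - w(-7*(-11)*14) = -308277 - (1704 - 7*(-11)*14)/(2*(-7*(-11)*14)) = -308277 - (1704 + 77*14)/(2*(77*14)) = -308277 - (1704 + 1078)/(2*1078) = -308277 - 2782/(2*1078) = -308277 - 1*1391/1078 = -308277 - 1391/1078 = -332323997/1078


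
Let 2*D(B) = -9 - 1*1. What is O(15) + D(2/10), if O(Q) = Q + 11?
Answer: 21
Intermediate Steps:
D(B) = -5 (D(B) = (-9 - 1*1)/2 = (-9 - 1)/2 = (½)*(-10) = -5)
O(Q) = 11 + Q
O(15) + D(2/10) = (11 + 15) - 5 = 26 - 5 = 21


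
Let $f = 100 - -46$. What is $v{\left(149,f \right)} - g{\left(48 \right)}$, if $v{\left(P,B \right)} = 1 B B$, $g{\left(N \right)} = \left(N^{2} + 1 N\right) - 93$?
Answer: $19057$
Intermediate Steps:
$f = 146$ ($f = 100 + 46 = 146$)
$g{\left(N \right)} = -93 + N + N^{2}$ ($g{\left(N \right)} = \left(N^{2} + N\right) - 93 = \left(N + N^{2}\right) - 93 = -93 + N + N^{2}$)
$v{\left(P,B \right)} = B^{2}$ ($v{\left(P,B \right)} = B B = B^{2}$)
$v{\left(149,f \right)} - g{\left(48 \right)} = 146^{2} - \left(-93 + 48 + 48^{2}\right) = 21316 - \left(-93 + 48 + 2304\right) = 21316 - 2259 = 19057$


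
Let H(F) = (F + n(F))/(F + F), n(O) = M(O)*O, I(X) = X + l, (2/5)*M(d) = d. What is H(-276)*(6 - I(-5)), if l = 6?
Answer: -3445/2 ≈ -1722.5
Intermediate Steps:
M(d) = 5*d/2
I(X) = 6 + X (I(X) = X + 6 = 6 + X)
n(O) = 5*O²/2 (n(O) = (5*O/2)*O = 5*O²/2)
H(F) = (F + 5*F²/2)/(2*F) (H(F) = (F + 5*F²/2)/(F + F) = (F + 5*F²/2)/((2*F)) = (F + 5*F²/2)*(1/(2*F)) = (F + 5*F²/2)/(2*F))
H(-276)*(6 - I(-5)) = (½ + (5/4)*(-276))*(6 - (6 - 5)) = (½ - 345)*(6 - 1*1) = -689*(6 - 1)/2 = -689/2*5 = -3445/2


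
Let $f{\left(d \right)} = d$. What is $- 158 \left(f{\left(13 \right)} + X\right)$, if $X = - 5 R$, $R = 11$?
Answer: $6636$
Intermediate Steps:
$X = -55$ ($X = \left(-5\right) 11 = -55$)
$- 158 \left(f{\left(13 \right)} + X\right) = - 158 \left(13 - 55\right) = \left(-158\right) \left(-42\right) = 6636$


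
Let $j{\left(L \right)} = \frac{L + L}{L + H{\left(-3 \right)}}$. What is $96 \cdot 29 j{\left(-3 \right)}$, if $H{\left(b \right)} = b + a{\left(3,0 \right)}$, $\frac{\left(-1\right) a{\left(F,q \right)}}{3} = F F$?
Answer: $\frac{5568}{11} \approx 506.18$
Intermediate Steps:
$a{\left(F,q \right)} = - 3 F^{2}$ ($a{\left(F,q \right)} = - 3 F F = - 3 F^{2}$)
$H{\left(b \right)} = -27 + b$ ($H{\left(b \right)} = b - 3 \cdot 3^{2} = b - 27 = -27 + b$)
$j{\left(L \right)} = \frac{2 L}{-30 + L}$ ($j{\left(L \right)} = \frac{L + L}{L - 30} = \frac{2 L}{L - 30} = \frac{2 L}{-30 + L}$)
$96 \cdot 29 j{\left(-3 \right)} = 96 \cdot 29 \cdot 2 \left(-3\right) \frac{1}{-30 - 3} = 2784 \cdot 2 \left(-3\right) \frac{1}{-33} = 2784 \cdot 2 \left(-3\right) \left(- \frac{1}{33}\right) = 2784 \cdot \frac{2}{11} = \frac{5568}{11}$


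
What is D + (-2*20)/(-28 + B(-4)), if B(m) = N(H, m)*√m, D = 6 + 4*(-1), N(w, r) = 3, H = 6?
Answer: 138/41 + 12*I/41 ≈ 3.3659 + 0.29268*I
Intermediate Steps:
D = 2 (D = 6 - 4 = 2)
B(m) = 3*√m
D + (-2*20)/(-28 + B(-4)) = 2 + (-2*20)/(-28 + 3*√(-4)) = 2 - 40/(-28 + 3*(2*I)) = 2 - 40/(-28 + 6*I) = 2 + ((-28 - 6*I)/820)*(-40) = 2 - 2*(-28 - 6*I)/41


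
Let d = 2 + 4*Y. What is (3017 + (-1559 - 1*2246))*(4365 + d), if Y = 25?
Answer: -3519996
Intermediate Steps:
d = 102 (d = 2 + 4*25 = 2 + 100 = 102)
(3017 + (-1559 - 1*2246))*(4365 + d) = (3017 + (-1559 - 1*2246))*(4365 + 102) = (3017 + (-1559 - 2246))*4467 = (3017 - 3805)*4467 = -788*4467 = -3519996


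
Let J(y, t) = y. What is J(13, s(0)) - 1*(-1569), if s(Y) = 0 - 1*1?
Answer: 1582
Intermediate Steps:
s(Y) = -1 (s(Y) = 0 - 1 = -1)
J(13, s(0)) - 1*(-1569) = 13 - 1*(-1569) = 13 + 1569 = 1582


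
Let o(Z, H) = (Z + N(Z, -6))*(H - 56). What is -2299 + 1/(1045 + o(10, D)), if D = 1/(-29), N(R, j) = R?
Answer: -5046334/2195 ≈ -2299.0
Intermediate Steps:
D = -1/29 ≈ -0.034483
o(Z, H) = 2*Z*(-56 + H) (o(Z, H) = (Z + Z)*(H - 56) = (2*Z)*(-56 + H) = 2*Z*(-56 + H))
-2299 + 1/(1045 + o(10, D)) = -2299 + 1/(1045 + 2*10*(-56 - 1/29)) = -2299 + 1/(1045 + 2*10*(-1625/29)) = -2299 + 1/(1045 - 32500/29) = -2299 + 1/(-2195/29) = -2299 - 29/2195 = -5046334/2195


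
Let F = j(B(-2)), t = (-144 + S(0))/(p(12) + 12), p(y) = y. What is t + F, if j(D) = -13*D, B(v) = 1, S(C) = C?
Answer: -19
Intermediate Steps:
t = -6 (t = (-144 + 0)/(12 + 12) = -144/24 = -144*1/24 = -6)
F = -13 (F = -13*1 = -13)
t + F = -6 - 13 = -19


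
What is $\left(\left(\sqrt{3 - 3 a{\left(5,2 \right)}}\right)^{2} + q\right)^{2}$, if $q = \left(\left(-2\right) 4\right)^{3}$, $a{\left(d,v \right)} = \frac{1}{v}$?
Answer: $\frac{1042441}{4} \approx 2.6061 \cdot 10^{5}$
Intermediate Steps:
$q = -512$ ($q = \left(-8\right)^{3} = -512$)
$\left(\left(\sqrt{3 - 3 a{\left(5,2 \right)}}\right)^{2} + q\right)^{2} = \left(\left(\sqrt{3 - \frac{3}{2}}\right)^{2} - 512\right)^{2} = \left(\left(\sqrt{\frac{3}{2}}\right)^{2} - 512\right)^{2} = \left(\left(\frac{\sqrt{6}}{2}\right)^{2} - 512\right)^{2} = \left(\frac{3}{2} - 512\right)^{2} = \left(- \frac{1021}{2}\right)^{2} = \frac{1042441}{4}$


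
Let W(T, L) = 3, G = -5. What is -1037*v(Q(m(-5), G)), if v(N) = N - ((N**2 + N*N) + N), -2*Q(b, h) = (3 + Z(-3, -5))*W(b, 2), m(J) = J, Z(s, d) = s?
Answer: 0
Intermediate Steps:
Q(b, h) = 0 (Q(b, h) = -(3 - 3)*3/2 = -0*3 = -1/2*0 = 0)
v(N) = -2*N**2 (v(N) = N - ((N**2 + N**2) + N) = N - (2*N**2 + N) = N - (N + 2*N**2) = N + (-N - 2*N**2) = -2*N**2)
-1037*v(Q(m(-5), G)) = -(-2074)*0**2 = -(-2074)*0 = -1037*0 = 0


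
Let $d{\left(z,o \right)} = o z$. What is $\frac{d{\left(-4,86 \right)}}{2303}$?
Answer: $- \frac{344}{2303} \approx -0.14937$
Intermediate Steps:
$\frac{d{\left(-4,86 \right)}}{2303} = \frac{86 \left(-4\right)}{2303} = \left(-344\right) \frac{1}{2303} = - \frac{344}{2303}$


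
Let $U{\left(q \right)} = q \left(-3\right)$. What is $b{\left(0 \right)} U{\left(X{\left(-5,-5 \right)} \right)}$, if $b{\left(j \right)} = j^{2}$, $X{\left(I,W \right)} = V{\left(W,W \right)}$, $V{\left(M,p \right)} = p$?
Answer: $0$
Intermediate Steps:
$X{\left(I,W \right)} = W$
$U{\left(q \right)} = - 3 q$
$b{\left(0 \right)} U{\left(X{\left(-5,-5 \right)} \right)} = 0^{2} \left(\left(-3\right) \left(-5\right)\right) = 0 \cdot 15 = 0$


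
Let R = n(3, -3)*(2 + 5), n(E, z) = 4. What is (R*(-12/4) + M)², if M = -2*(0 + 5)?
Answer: 8836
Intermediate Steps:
M = -10 (M = -2*5 = -10)
R = 28 (R = 4*(2 + 5) = 4*7 = 28)
(R*(-12/4) + M)² = (28*(-12/4) - 10)² = (28*(-12*¼) - 10)² = (28*(-3) - 10)² = (-84 - 10)² = (-94)² = 8836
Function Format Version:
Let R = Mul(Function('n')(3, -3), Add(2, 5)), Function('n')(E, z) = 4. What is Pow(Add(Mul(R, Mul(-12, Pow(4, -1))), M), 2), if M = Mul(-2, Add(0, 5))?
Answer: 8836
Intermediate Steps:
M = -10 (M = Mul(-2, 5) = -10)
R = 28 (R = Mul(4, Add(2, 5)) = Mul(4, 7) = 28)
Pow(Add(Mul(R, Mul(-12, Pow(4, -1))), M), 2) = Pow(Add(Mul(28, Mul(-12, Pow(4, -1))), -10), 2) = Pow(Add(Mul(28, Mul(-12, Rational(1, 4))), -10), 2) = Pow(Add(Mul(28, -3), -10), 2) = Pow(Add(-84, -10), 2) = Pow(-94, 2) = 8836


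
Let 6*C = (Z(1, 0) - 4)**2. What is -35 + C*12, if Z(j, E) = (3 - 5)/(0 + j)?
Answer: 37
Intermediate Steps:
Z(j, E) = -2/j
C = 6 (C = (-2/1 - 4)**2/6 = (-2*1 - 4)**2/6 = (-2 - 4)**2/6 = (1/6)*(-6)**2 = (1/6)*36 = 6)
-35 + C*12 = -35 + 6*12 = -35 + 72 = 37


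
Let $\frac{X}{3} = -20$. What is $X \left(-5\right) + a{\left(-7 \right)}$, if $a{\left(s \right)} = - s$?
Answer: $307$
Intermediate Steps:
$X = -60$ ($X = 3 \left(-20\right) = -60$)
$X \left(-5\right) + a{\left(-7 \right)} = \left(-60\right) \left(-5\right) - -7 = 300 + 7 = 307$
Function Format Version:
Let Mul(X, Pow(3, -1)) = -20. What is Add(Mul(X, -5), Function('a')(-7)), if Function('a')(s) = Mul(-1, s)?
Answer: 307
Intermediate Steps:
X = -60 (X = Mul(3, -20) = -60)
Add(Mul(X, -5), Function('a')(-7)) = Add(Mul(-60, -5), Mul(-1, -7)) = Add(300, 7) = 307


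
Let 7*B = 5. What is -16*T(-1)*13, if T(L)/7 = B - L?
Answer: -2496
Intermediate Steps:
B = 5/7 (B = (⅐)*5 = 5/7 ≈ 0.71429)
T(L) = 5 - 7*L (T(L) = 7*(5/7 - L) = 5 - 7*L)
-16*T(-1)*13 = -16*(5 - 7*(-1))*13 = -16*(5 + 7)*13 = -16*12*13 = -192*13 = -2496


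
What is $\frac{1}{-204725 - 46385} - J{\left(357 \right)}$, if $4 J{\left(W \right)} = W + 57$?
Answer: $- \frac{12994943}{125555} \approx -103.5$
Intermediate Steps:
$J{\left(W \right)} = \frac{57}{4} + \frac{W}{4}$ ($J{\left(W \right)} = \frac{W + 57}{4} = \frac{57 + W}{4} = \frac{57}{4} + \frac{W}{4}$)
$\frac{1}{-204725 - 46385} - J{\left(357 \right)} = \frac{1}{-204725 - 46385} - \left(\frac{57}{4} + \frac{1}{4} \cdot 357\right) = \frac{1}{-251110} - \left(\frac{57}{4} + \frac{357}{4}\right) = - \frac{1}{251110} - \frac{207}{2} = - \frac{12994943}{125555}$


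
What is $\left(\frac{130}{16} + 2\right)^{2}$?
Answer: $\frac{6561}{64} \approx 102.52$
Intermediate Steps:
$\left(\frac{130}{16} + 2\right)^{2} = \left(130 \cdot \frac{1}{16} + 2\right)^{2} = \left(\frac{65}{8} + 2\right)^{2} = \left(\frac{81}{8}\right)^{2} = \frac{6561}{64}$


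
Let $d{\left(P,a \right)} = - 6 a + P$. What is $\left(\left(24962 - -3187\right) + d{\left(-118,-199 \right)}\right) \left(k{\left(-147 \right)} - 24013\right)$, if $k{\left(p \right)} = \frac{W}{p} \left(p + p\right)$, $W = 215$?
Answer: $-689213175$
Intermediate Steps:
$k{\left(p \right)} = 430$ ($k{\left(p \right)} = \frac{215}{p} \left(p + p\right) = \frac{215}{p} 2 p = 430$)
$d{\left(P,a \right)} = P - 6 a$
$\left(\left(24962 - -3187\right) + d{\left(-118,-199 \right)}\right) \left(k{\left(-147 \right)} - 24013\right) = \left(\left(24962 - -3187\right) - -1076\right) \left(430 - 24013\right) = \left(\left(24962 + 3187\right) + \left(-118 + 1194\right)\right) \left(-23583\right) = \left(28149 + 1076\right) \left(-23583\right) = 29225 \left(-23583\right) = -689213175$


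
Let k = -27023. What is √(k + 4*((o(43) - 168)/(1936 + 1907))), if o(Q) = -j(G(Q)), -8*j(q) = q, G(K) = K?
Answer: I*√177375867466/2562 ≈ 164.39*I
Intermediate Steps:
j(q) = -q/8
o(Q) = Q/8 (o(Q) = -(-1)*Q/8 = Q/8)
√(k + 4*((o(43) - 168)/(1936 + 1907))) = √(-27023 + 4*(((⅛)*43 - 168)/(1936 + 1907))) = √(-27023 + 4*((43/8 - 168)/3843)) = √(-27023 + 4*(-1301/8*1/3843)) = √(-27023 + 4*(-1301/30744)) = √(-27023 - 1301/7686) = √(-207700079/7686) = I*√177375867466/2562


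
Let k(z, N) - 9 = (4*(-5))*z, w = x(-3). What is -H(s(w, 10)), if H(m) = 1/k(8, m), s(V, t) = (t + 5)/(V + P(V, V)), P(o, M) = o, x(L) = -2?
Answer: 1/151 ≈ 0.0066225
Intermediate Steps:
w = -2
s(V, t) = (5 + t)/(2*V) (s(V, t) = (t + 5)/(V + V) = (5 + t)/((2*V)) = (5 + t)*(1/(2*V)) = (5 + t)/(2*V))
k(z, N) = 9 - 20*z (k(z, N) = 9 + (4*(-5))*z = 9 - 20*z)
H(m) = -1/151 (H(m) = 1/(9 - 20*8) = 1/(9 - 160) = 1/(-151) = -1/151)
-H(s(w, 10)) = -1*(-1/151) = 1/151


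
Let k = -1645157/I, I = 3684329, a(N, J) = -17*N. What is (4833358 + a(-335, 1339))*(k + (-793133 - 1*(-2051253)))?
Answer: 22430589910543882119/3684329 ≈ 6.0881e+12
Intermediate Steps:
k = -1645157/3684329 ≈ -0.44653
(4833358 + a(-335, 1339))*(k + (-793133 - 1*(-2051253))) = (4833358 - 17*(-335))*(-1645157/3684329 + (-793133 - 1*(-2051253))) = (4833358 + 5695)*(-1645157/3684329 + (-793133 + 2051253)) = 4839053*(-1645157/3684329 + 1258120) = 4839053*(4635326356323/3684329) = 22430589910543882119/3684329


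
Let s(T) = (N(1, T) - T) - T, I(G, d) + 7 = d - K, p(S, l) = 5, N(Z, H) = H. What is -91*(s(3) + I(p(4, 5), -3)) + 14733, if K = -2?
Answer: 15734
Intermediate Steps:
I(G, d) = -5 + d (I(G, d) = -7 + (d - 1*(-2)) = -7 + (d + 2) = -7 + (2 + d) = -5 + d)
s(T) = -T (s(T) = (T - T) - T = 0 - T = -T)
-91*(s(3) + I(p(4, 5), -3)) + 14733 = -91*(-1*3 + (-5 - 3)) + 14733 = -91*(-3 - 8) + 14733 = -91*(-11) + 14733 = 1001 + 14733 = 15734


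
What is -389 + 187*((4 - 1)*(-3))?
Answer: -2072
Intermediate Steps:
-389 + 187*((4 - 1)*(-3)) = -389 + 187*(3*(-3)) = -389 + 187*(-9) = -389 - 1683 = -2072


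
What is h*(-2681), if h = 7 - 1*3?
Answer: -10724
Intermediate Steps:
h = 4 (h = 7 - 3 = 4)
h*(-2681) = 4*(-2681) = -10724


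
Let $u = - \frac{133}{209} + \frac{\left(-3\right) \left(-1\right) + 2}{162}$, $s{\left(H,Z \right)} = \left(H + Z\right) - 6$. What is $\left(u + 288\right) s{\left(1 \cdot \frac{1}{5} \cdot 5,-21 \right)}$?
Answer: $- \frac{6657781}{891} \approx -7472.3$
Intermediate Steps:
$s{\left(H,Z \right)} = -6 + H + Z$
$u = - \frac{1079}{1782}$ ($u = \left(-133\right) \frac{1}{209} + \left(3 + 2\right) \frac{1}{162} = - \frac{7}{11} + 5 \cdot \frac{1}{162} = - \frac{7}{11} + \frac{5}{162} = - \frac{1079}{1782} \approx -0.6055$)
$\left(u + 288\right) s{\left(1 \cdot \frac{1}{5} \cdot 5,-21 \right)} = \left(- \frac{1079}{1782} + 288\right) \left(-6 + 1 \cdot \frac{1}{5} \cdot 5 - 21\right) = \frac{512137 \left(-6 + 1 \cdot \frac{1}{5} \cdot 5 - 21\right)}{1782} = \frac{512137 \left(-6 + \frac{1}{5} \cdot 5 - 21\right)}{1782} = \frac{512137 \left(-6 + 1 - 21\right)}{1782} = \frac{512137}{1782} \left(-26\right) = - \frac{6657781}{891}$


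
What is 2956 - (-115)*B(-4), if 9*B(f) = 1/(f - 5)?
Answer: 239321/81 ≈ 2954.6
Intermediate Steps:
B(f) = 1/(9*(-5 + f)) (B(f) = 1/(9*(f - 5)) = 1/(9*(-5 + f)))
2956 - (-115)*B(-4) = 2956 - (-115)*1/(9*(-5 - 4)) = 2956 - (-115)*(1/9)/(-9) = 2956 - (-115)*(1/9)*(-1/9) = 2956 - (-115)*(-1)/81 = 2956 - 1*115/81 = 2956 - 115/81 = 239321/81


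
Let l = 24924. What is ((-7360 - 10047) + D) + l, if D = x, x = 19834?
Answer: 27351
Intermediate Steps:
D = 19834
((-7360 - 10047) + D) + l = ((-7360 - 10047) + 19834) + 24924 = (-17407 + 19834) + 24924 = 2427 + 24924 = 27351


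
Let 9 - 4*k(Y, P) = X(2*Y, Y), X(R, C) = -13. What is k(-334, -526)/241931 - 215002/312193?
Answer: -104027863601/151058329366 ≈ -0.68866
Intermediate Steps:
k(Y, P) = 11/2 (k(Y, P) = 9/4 - ¼*(-13) = 9/4 + 13/4 = 11/2)
k(-334, -526)/241931 - 215002/312193 = (11/2)/241931 - 215002/312193 = (11/2)*(1/241931) - 215002*1/312193 = 11/483862 - 215002/312193 = -104027863601/151058329366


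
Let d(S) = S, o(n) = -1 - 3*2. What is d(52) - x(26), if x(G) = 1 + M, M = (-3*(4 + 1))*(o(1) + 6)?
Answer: 36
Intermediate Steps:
o(n) = -7 (o(n) = -1 - 6 = -7)
M = 15 (M = (-3*(4 + 1))*(-7 + 6) = -3*5*(-1) = -15*(-1) = 15)
x(G) = 16 (x(G) = 1 + 15 = 16)
d(52) - x(26) = 52 - 1*16 = 52 - 16 = 36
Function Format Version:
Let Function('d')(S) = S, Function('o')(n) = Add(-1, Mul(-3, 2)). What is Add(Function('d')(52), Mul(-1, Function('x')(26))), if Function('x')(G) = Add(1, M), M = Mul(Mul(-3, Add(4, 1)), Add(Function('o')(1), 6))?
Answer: 36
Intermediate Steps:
Function('o')(n) = -7 (Function('o')(n) = Add(-1, -6) = -7)
M = 15 (M = Mul(Mul(-3, Add(4, 1)), Add(-7, 6)) = Mul(Mul(-3, 5), -1) = Mul(-15, -1) = 15)
Function('x')(G) = 16 (Function('x')(G) = Add(1, 15) = 16)
Add(Function('d')(52), Mul(-1, Function('x')(26))) = Add(52, Mul(-1, 16)) = Add(52, -16) = 36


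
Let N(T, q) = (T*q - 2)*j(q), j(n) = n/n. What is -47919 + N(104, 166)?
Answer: -30657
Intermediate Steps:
j(n) = 1
N(T, q) = -2 + T*q (N(T, q) = (T*q - 2)*1 = (-2 + T*q)*1 = -2 + T*q)
-47919 + N(104, 166) = -47919 + (-2 + 104*166) = -47919 + (-2 + 17264) = -47919 + 17262 = -30657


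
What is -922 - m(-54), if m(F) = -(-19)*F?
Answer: 104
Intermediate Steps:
m(F) = 19*F
-922 - m(-54) = -922 - 19*(-54) = -922 - 1*(-1026) = -922 + 1026 = 104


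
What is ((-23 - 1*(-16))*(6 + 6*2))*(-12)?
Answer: 1512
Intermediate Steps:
((-23 - 1*(-16))*(6 + 6*2))*(-12) = ((-23 + 16)*(6 + 12))*(-12) = -7*18*(-12) = -126*(-12) = 1512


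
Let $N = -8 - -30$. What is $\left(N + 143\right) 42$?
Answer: $6930$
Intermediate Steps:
$N = 22$ ($N = -8 + 30 = 22$)
$\left(N + 143\right) 42 = \left(22 + 143\right) 42 = 165 \cdot 42 = 6930$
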